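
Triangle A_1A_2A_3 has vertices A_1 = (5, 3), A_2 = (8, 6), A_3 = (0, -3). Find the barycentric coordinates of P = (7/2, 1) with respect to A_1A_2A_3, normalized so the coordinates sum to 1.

Signed area of the reference triangle: [A_1A_2A_3] = ½·(5·(6−(-3)) + 8·(-3−3) + 0·(3−6)) = ½·(45 − 48 + 0) = -3/2.
[PA_2A_3] = ½·((7/2)·(6−(-3)) + 8·(-3−1) + 0·(1−6)) = ½·(63/2 − 32 + 0) = -1/4, so the A_1-coordinate is (-1/4)/(-3/2) = 1/6.
[A_1PA_3] = ½·(5·(1−(-3)) + (7/2)·(-3−3) + 0·(3−1)) = ½·(20 − 21 + 0) = -1/2, so the A_2-coordinate is 1/3.
[A_1A_2P] = ½·(5·(6−1) + 8·(1−3) + (7/2)·(3−6)) = ½·(25 − 16 − 21/2) = -3/4, so the A_3-coordinate is 1/2.
Check: 1/6 + 1/3 + 1/2 = 1.

(1/6, 1/3, 1/2)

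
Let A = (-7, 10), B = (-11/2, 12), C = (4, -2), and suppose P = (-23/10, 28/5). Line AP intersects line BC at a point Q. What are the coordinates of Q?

(5/6, 8/3)

Barycentric coordinates of P with respect to ABC: (2/5, 1/5, 2/5).
On side BC the A-coordinate is zero; dropping P's A-weight 2/5 and renormalizing the remaining 1/5 : 2/5 gives weights 1/3, 2/3 on B, C.
Q = (1/3)·(-11/2, 12) + (2/3)·(4, -2) = (5/6, 8/3).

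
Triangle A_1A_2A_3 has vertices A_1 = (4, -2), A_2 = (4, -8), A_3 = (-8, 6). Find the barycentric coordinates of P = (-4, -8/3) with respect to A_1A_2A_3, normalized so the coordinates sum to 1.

Signed area of the reference triangle: [A_1A_2A_3] = ½·(4·(-8−6) + 4·(6−(-2)) + (-8)·(-2−(-8))) = ½·(-56 + 32 − 48) = -36.
[PA_2A_3] = ½·((-4)·(-8−6) + 4·(6−(-8/3)) + (-8)·(-8/3−(-8))) = ½·(56 + 104/3 − 128/3) = 24, so the A_1-coordinate is 24/(-36) = -2/3.
[A_1PA_3] = ½·(4·(-8/3−6) + (-4)·(6−(-2)) + (-8)·(-2−(-8/3))) = ½·(-104/3 − 32 − 16/3) = -36, so the A_2-coordinate is 1.
[A_1A_2P] = ½·(4·(-8−(-8/3)) + 4·(-8/3−(-2)) + (-4)·(-2−(-8))) = ½·(-64/3 − 8/3 − 24) = -24, so the A_3-coordinate is 2/3.
Check: -2/3 + 1 + 2/3 = 1.

(-2/3, 1, 2/3)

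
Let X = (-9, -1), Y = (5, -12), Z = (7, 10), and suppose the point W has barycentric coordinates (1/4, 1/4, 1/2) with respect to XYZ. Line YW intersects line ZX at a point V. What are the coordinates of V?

Line YW meets ZX where the Y-coordinate vanishes; zeroing W's Y-weight and renormalizing leaves Z, X-weights 1/2 : 1/4 → (2/3, 1/3).
So V = (2/3)·Z + (1/3)·X = (5/3, 19/3).

(5/3, 19/3)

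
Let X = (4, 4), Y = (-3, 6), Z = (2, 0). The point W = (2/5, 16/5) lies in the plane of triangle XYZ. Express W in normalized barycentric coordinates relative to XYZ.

Signed area of the reference triangle: [XYZ] = ½·(4·(6−0) + (-3)·(0−4) + 2·(4−6)) = ½·(24 + 12 − 4) = 16.
[WYZ] = ½·((2/5)·(6−0) + (-3)·(0−(16/5)) + 2·(16/5−6)) = ½·(12/5 + 48/5 − 28/5) = 16/5, so the X-coordinate is (16/5)/16 = 1/5.
[XWZ] = ½·(4·(16/5−0) + (2/5)·(0−4) + 2·(4−(16/5))) = ½·(64/5 − 8/5 + 8/5) = 32/5, so the Y-coordinate is 2/5.
[XYW] = ½·(4·(6−(16/5)) + (-3)·(16/5−4) + (2/5)·(4−6)) = ½·(56/5 + 12/5 − 4/5) = 32/5, so the Z-coordinate is 2/5.
Check: 1/5 + 2/5 + 2/5 = 1.

(1/5, 2/5, 2/5)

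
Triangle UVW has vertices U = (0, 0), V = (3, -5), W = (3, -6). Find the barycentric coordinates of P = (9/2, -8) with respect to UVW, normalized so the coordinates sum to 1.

Signed area of the reference triangle: [UVW] = ½·(0·(-5−(-6)) + 3·(-6−0) + 3·(0−(-5))) = ½·(0 − 18 + 15) = -3/2.
[PVW] = ½·((9/2)·(-5−(-6)) + 3·(-6−(-8)) + 3·(-8−(-5))) = ½·(9/2 + 6 − 9) = 3/4, so the U-coordinate is (3/4)/(-3/2) = -1/2.
[UPW] = ½·(0·(-8−(-6)) + (9/2)·(-6−0) + 3·(0−(-8))) = ½·(0 − 27 + 24) = -3/2, so the V-coordinate is 1.
[UVP] = ½·(0·(-5−(-8)) + 3·(-8−0) + (9/2)·(0−(-5))) = ½·(0 − 24 + 45/2) = -3/4, so the W-coordinate is 1/2.

(-1/2, 1, 1/2)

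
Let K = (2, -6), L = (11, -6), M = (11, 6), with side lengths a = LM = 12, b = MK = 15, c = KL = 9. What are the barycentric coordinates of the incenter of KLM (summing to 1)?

(1/3, 5/12, 1/4)

The incenter has barycentric coordinates proportional to the opposite side lengths: (12 : 15 : 9).
Normalizing by 12+15+9 = 36 gives (1/3, 5/12, 1/4).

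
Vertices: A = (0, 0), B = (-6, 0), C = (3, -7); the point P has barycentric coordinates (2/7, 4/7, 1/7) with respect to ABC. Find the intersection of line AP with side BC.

(-21/5, -7/5)

Line AP meets BC where the A-coordinate vanishes; zeroing P's A-weight and renormalizing leaves B, C-weights 4/7 : 1/7 → (4/5, 1/5).
So Q = (4/5)·B + (1/5)·C = (-21/5, -7/5).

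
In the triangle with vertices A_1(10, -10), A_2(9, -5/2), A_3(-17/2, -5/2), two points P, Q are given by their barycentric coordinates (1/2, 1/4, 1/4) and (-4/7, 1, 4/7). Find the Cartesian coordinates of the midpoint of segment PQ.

(199/112, -125/56)

Barycentric coordinates of the midpoint are the average: (-1/28, 5/8, 23/56).
Converting: (-1/28)·A_1 + (5/8)·A_2 + (23/56)·A_3 = (199/112, -125/56).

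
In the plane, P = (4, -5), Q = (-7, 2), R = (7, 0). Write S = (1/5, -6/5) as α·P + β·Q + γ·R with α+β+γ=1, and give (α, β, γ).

(2/5, 2/5, 1/5)

Signed area of the reference triangle: [PQR] = ½·(4·(2−0) + (-7)·(0−(-5)) + 7·(-5−2)) = ½·(8 − 35 − 49) = -38.
[SQR] = ½·((1/5)·(2−0) + (-7)·(0−(-6/5)) + 7·(-6/5−2)) = ½·(2/5 − 42/5 − 112/5) = -76/5, so the P-coordinate is (-76/5)/(-38) = 2/5.
[PSR] = ½·(4·(-6/5−0) + (1/5)·(0−(-5)) + 7·(-5−(-6/5))) = ½·(-24/5 + 1 − 133/5) = -76/5, so the Q-coordinate is 2/5.
[PQS] = ½·(4·(2−(-6/5)) + (-7)·(-6/5−(-5)) + (1/5)·(-5−2)) = ½·(64/5 − 133/5 − 7/5) = -38/5, so the R-coordinate is 1/5.
Check: 2/5 + 2/5 + 1/5 = 1.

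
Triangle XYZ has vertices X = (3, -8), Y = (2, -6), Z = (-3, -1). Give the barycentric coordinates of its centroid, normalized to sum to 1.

The centroid is the average of the vertices, so each weight is 1/3.

(1/3, 1/3, 1/3)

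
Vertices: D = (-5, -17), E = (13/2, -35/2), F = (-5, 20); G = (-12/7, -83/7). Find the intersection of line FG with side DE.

Barycentric coordinates of G with respect to DEF: (4/7, 2/7, 1/7).
On side DE the F-coordinate is zero; dropping G's F-weight 1/7 and renormalizing the remaining 4/7 : 2/7 gives weights 2/3, 1/3 on D, E.
H = (2/3)·(-5, -17) + (1/3)·(13/2, -35/2) = (-7/6, -103/6).

(-7/6, -103/6)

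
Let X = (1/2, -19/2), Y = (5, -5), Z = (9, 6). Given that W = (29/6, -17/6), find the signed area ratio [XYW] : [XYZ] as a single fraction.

[XYZ] = ½·((1/2)·(-5−6) + 5·(6−(-19/2)) + 9·(-19/2−(-5))) = ½·(-11/2 + 155/2 − 81/2) = 63/4.
[XYW] = ½·((1/2)·(-5−(-17/6)) + 5·(-17/6−(-19/2)) + (29/6)·(-19/2−(-5))) = ½·(-13/12 + 100/3 − 87/4) = 21/4, so the ratio is (21/4)/(63/4) = 1/3.

1/3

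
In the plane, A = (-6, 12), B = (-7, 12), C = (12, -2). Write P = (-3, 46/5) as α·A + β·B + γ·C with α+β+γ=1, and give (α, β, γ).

(1/5, 3/5, 1/5)

Signed area of the reference triangle: [ABC] = ½·((-6)·(12−(-2)) + (-7)·(-2−12) + 12·(12−12)) = ½·(-84 + 98 + 0) = 7.
[PBC] = ½·((-3)·(12−(-2)) + (-7)·(-2−(46/5)) + 12·(46/5−12)) = ½·(-42 + 392/5 − 168/5) = 7/5, so the A-coordinate is (7/5)/7 = 1/5.
[APC] = ½·((-6)·(46/5−(-2)) + (-3)·(-2−12) + 12·(12−(46/5))) = ½·(-336/5 + 42 + 168/5) = 21/5, so the B-coordinate is 3/5.
[ABP] = ½·((-6)·(12−(46/5)) + (-7)·(46/5−12) + (-3)·(12−12)) = ½·(-84/5 + 98/5 + 0) = 7/5, so the C-coordinate is 1/5.
Check: 1/5 + 3/5 + 1/5 = 1.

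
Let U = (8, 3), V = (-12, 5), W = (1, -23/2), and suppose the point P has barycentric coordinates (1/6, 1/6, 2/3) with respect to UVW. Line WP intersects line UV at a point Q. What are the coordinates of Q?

Line WP meets UV where the W-coordinate vanishes; zeroing P's W-weight and renormalizing leaves U, V-weights 1/6 : 1/6 → (1/2, 1/2).
So Q = (1/2)·U + (1/2)·V = (-2, 4).

(-2, 4)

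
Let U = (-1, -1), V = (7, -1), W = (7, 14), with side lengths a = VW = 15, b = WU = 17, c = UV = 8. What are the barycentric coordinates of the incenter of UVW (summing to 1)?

The incenter has barycentric coordinates proportional to the opposite side lengths: (15 : 17 : 8).
Normalizing by 15+17+8 = 40 gives (3/8, 17/40, 1/5).

(3/8, 17/40, 1/5)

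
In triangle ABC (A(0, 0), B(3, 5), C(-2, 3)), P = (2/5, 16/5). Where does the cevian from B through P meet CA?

Barycentric coordinates of P with respect to ABC: (1/5, 2/5, 2/5).
On side CA the B-coordinate is zero; dropping P's B-weight 2/5 and renormalizing the remaining 2/5 : 1/5 gives weights 2/3, 1/3 on C, A.
Q = (2/3)·(-2, 3) + (1/3)·(0, 0) = (-4/3, 2).

(-4/3, 2)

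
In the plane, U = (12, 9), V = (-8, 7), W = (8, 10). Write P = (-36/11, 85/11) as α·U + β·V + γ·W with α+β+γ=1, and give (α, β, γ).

Signed area of the reference triangle: [UVW] = ½·(12·(7−10) + (-8)·(10−9) + 8·(9−7)) = ½·(-36 − 8 + 16) = -14.
[PVW] = ½·((-36/11)·(7−10) + (-8)·(10−(85/11)) + 8·(85/11−7)) = ½·(108/11 − 200/11 + 64/11) = -14/11, so the U-coordinate is (-14/11)/(-14) = 1/11.
[UPW] = ½·(12·(85/11−10) + (-36/11)·(10−9) + 8·(9−(85/11))) = ½·(-300/11 − 36/11 + 112/11) = -112/11, so the V-coordinate is 8/11.
[UVP] = ½·(12·(7−(85/11)) + (-8)·(85/11−9) + (-36/11)·(9−7)) = ½·(-96/11 + 112/11 − 72/11) = -28/11, so the W-coordinate is 2/11.

(1/11, 8/11, 2/11)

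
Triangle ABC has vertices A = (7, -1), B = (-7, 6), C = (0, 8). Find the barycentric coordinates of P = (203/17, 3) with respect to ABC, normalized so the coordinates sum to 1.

Signed area of the reference triangle: [ABC] = ½·(7·(6−8) + (-7)·(8−(-1)) + 0·(-1−6)) = ½·(-14 − 63 + 0) = -77/2.
[PBC] = ½·((203/17)·(6−8) + (-7)·(8−3) + 0·(3−6)) = ½·(-406/17 − 35 + 0) = -1001/34, so the A-coordinate is (-1001/34)/(-77/2) = 13/17.
[APC] = ½·(7·(3−8) + (203/17)·(8−(-1)) + 0·(-1−3)) = ½·(-35 + 1827/17 + 0) = 616/17, so the B-coordinate is -16/17.
[ABP] = ½·(7·(6−3) + (-7)·(3−(-1)) + (203/17)·(-1−6)) = ½·(21 − 28 − 1421/17) = -770/17, so the C-coordinate is 20/17.
Check: 13/17 − 16/17 + 20/17 = 1.

(13/17, -16/17, 20/17)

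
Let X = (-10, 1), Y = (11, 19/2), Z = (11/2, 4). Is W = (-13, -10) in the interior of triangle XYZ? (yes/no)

Barycentric coordinates of W: (9/25, -646/275, 822/275).
The three coordinates are positive, negative, positive; a point is interior exactly when all three are positive.

no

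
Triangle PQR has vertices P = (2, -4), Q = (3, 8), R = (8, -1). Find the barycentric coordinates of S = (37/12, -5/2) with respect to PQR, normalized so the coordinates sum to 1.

Signed area of the reference triangle: [PQR] = ½·(2·(8−(-1)) + 3·(-1−(-4)) + 8·(-4−8)) = ½·(18 + 9 − 96) = -69/2.
[SQR] = ½·((37/12)·(8−(-1)) + 3·(-1−(-5/2)) + 8·(-5/2−8)) = ½·(111/4 + 9/2 − 84) = -207/8, so the P-coordinate is (-207/8)/(-69/2) = 3/4.
[PSR] = ½·(2·(-5/2−(-1)) + (37/12)·(-1−(-4)) + 8·(-4−(-5/2))) = ½·(-3 + 37/4 − 12) = -23/8, so the Q-coordinate is 1/12.
[PQS] = ½·(2·(8−(-5/2)) + 3·(-5/2−(-4)) + (37/12)·(-4−8)) = ½·(21 + 9/2 − 37) = -23/4, so the R-coordinate is 1/6.
Check: 3/4 + 1/12 + 1/6 = 1.

(3/4, 1/12, 1/6)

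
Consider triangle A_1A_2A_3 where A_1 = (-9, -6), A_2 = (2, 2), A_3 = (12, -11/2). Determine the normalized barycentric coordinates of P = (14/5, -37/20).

Signed area of the reference triangle: [A_1A_2A_3] = ½·((-9)·(2−(-11/2)) + 2·(-11/2−(-6)) + 12·(-6−2)) = ½·(-135/2 + 1 − 96) = -325/4.
[PA_2A_3] = ½·((14/5)·(2−(-11/2)) + 2·(-11/2−(-37/20)) + 12·(-37/20−2)) = ½·(21 − 73/10 − 231/5) = -65/4, so the A_1-coordinate is (-65/4)/(-325/4) = 1/5.
[A_1PA_3] = ½·((-9)·(-37/20−(-11/2)) + (14/5)·(-11/2−(-6)) + 12·(-6−(-37/20))) = ½·(-657/20 + 7/5 − 249/5) = -325/8, so the A_2-coordinate is 1/2.
[A_1A_2P] = ½·((-9)·(2−(-37/20)) + 2·(-37/20−(-6)) + (14/5)·(-6−2)) = ½·(-693/20 + 83/10 − 112/5) = -195/8, so the A_3-coordinate is 3/10.

(1/5, 1/2, 3/10)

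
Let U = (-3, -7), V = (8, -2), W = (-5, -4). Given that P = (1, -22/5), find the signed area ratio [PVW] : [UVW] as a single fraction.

2/5

[UVW] = ½·((-3)·(-2−(-4)) + 8·(-4−(-7)) + (-5)·(-7−(-2))) = ½·(-6 + 24 + 25) = 43/2.
[PVW] = ½·(1·(-2−(-4)) + 8·(-4−(-22/5)) + (-5)·(-22/5−(-2))) = ½·(2 + 16/5 + 12) = 43/5, so the ratio is (43/5)/(43/2) = 2/5.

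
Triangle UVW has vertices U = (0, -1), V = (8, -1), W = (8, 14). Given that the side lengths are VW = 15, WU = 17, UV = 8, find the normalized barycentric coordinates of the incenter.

(3/8, 17/40, 1/5)

The incenter has barycentric coordinates proportional to the opposite side lengths: (15 : 17 : 8).
Normalizing by 15+17+8 = 40 gives (3/8, 17/40, 1/5).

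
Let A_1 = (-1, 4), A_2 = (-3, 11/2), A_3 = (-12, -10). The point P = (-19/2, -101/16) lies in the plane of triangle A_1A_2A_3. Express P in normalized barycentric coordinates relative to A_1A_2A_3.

(1/8, 1/8, 3/4)

Signed area of the reference triangle: [A_1A_2A_3] = ½·((-1)·(11/2−(-10)) + (-3)·(-10−4) + (-12)·(4−(11/2))) = ½·(-31/2 + 42 + 18) = 89/4.
[PA_2A_3] = ½·((-19/2)·(11/2−(-10)) + (-3)·(-10−(-101/16)) + (-12)·(-101/16−(11/2))) = ½·(-589/4 + 177/16 + 567/4) = 89/32, so the A_1-coordinate is (89/32)/(89/4) = 1/8.
[A_1PA_3] = ½·((-1)·(-101/16−(-10)) + (-19/2)·(-10−4) + (-12)·(4−(-101/16))) = ½·(-59/16 + 133 − 495/4) = 89/32, so the A_2-coordinate is 1/8.
[A_1A_2P] = ½·((-1)·(11/2−(-101/16)) + (-3)·(-101/16−4) + (-19/2)·(4−(11/2))) = ½·(-189/16 + 495/16 + 57/4) = 267/16, so the A_3-coordinate is 3/4.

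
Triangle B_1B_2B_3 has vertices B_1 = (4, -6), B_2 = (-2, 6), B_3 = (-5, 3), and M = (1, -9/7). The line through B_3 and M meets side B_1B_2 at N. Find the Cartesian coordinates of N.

Barycentric coordinates of M with respect to B_1B_2B_3: (4/7, 2/7, 1/7).
On side B_1B_2 the B_3-coordinate is zero; dropping M's B_3-weight 1/7 and renormalizing the remaining 4/7 : 2/7 gives weights 2/3, 1/3 on B_1, B_2.
N = (2/3)·(4, -6) + (1/3)·(-2, 6) = (2, -2).

(2, -2)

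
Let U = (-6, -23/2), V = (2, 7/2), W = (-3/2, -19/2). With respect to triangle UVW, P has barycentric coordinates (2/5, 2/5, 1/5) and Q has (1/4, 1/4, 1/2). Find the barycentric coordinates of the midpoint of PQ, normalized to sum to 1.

(13/40, 13/40, 7/20)

Since both coordinate triples sum to 1, the midpoint's barycentrics are the componentwise average.
(2/5+1/4)/2 = 13/40; similarly 13/40 and 7/20.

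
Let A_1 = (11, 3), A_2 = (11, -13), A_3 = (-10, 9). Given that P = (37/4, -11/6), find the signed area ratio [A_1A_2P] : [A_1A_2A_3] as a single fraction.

1/12

[A_1A_2A_3] = ½·(11·(-13−9) + 11·(9−3) + (-10)·(3−(-13))) = ½·(-242 + 66 − 160) = -168.
[A_1A_2P] = ½·(11·(-13−(-11/6)) + 11·(-11/6−3) + (37/4)·(3−(-13))) = ½·(-737/6 − 319/6 + 148) = -14, so the ratio is (-14)/(-168) = 1/12.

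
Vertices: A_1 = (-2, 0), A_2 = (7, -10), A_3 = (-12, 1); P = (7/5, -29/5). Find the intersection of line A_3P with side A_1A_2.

(19/4, -15/2)

Barycentric coordinates of P with respect to A_1A_2A_3: (1/5, 3/5, 1/5).
On side A_1A_2 the A_3-coordinate is zero; dropping P's A_3-weight 1/5 and renormalizing the remaining 1/5 : 3/5 gives weights 1/4, 3/4 on A_1, A_2.
Q = (1/4)·(-2, 0) + (3/4)·(7, -10) = (19/4, -15/2).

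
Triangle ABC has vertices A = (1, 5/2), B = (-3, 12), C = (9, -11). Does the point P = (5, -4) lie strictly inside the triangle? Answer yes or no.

yes

Barycentric coordinates of P: (4/11, 1/11, 6/11).
The three coordinates are positive, positive, positive; a point is interior exactly when all three are positive.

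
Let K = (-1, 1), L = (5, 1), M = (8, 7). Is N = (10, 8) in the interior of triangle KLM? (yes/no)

Barycentric coordinates of N: (-1/4, 1/12, 7/6).
The three coordinates are negative, positive, positive; a point is interior exactly when all three are positive.

no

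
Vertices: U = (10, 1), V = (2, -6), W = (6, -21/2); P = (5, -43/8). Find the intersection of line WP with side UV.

Barycentric coordinates of P with respect to UVW: (1/4, 1/2, 1/4).
On side UV the W-coordinate is zero; dropping P's W-weight 1/4 and renormalizing the remaining 1/4 : 1/2 gives weights 1/3, 2/3 on U, V.
Q = (1/3)·(10, 1) + (2/3)·(2, -6) = (14/3, -11/3).

(14/3, -11/3)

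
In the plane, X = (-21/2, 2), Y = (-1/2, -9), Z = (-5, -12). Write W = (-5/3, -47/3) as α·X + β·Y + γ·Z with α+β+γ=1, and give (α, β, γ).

(-1/3, 1/3, 1)

Signed area of the reference triangle: [XYZ] = ½·((-21/2)·(-9−(-12)) + (-1/2)·(-12−2) + (-5)·(2−(-9))) = ½·(-63/2 + 7 − 55) = -159/4.
[WYZ] = ½·((-5/3)·(-9−(-12)) + (-1/2)·(-12−(-47/3)) + (-5)·(-47/3−(-9))) = ½·(-5 − 11/6 + 100/3) = 53/4, so the X-coordinate is (53/4)/(-159/4) = -1/3.
[XWZ] = ½·((-21/2)·(-47/3−(-12)) + (-5/3)·(-12−2) + (-5)·(2−(-47/3))) = ½·(77/2 + 70/3 − 265/3) = -53/4, so the Y-coordinate is 1/3.
[XYW] = ½·((-21/2)·(-9−(-47/3)) + (-1/2)·(-47/3−2) + (-5/3)·(2−(-9))) = ½·(-70 + 53/6 − 55/3) = -159/4, so the Z-coordinate is 1.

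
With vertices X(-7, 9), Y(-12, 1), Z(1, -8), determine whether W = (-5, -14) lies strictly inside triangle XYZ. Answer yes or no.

no

Barycentric coordinates of W: (-132/149, 150/149, 131/149).
The three coordinates are negative, positive, positive; a point is interior exactly when all three are positive.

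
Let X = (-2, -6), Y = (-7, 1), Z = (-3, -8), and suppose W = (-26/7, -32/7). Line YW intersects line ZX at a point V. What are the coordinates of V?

Barycentric coordinates of W with respect to XYZ: (3/7, 2/7, 2/7).
On side ZX the Y-coordinate is zero; dropping W's Y-weight 2/7 and renormalizing the remaining 2/7 : 3/7 gives weights 2/5, 3/5 on Z, X.
V = (2/5)·(-3, -8) + (3/5)·(-2, -6) = (-12/5, -34/5).

(-12/5, -34/5)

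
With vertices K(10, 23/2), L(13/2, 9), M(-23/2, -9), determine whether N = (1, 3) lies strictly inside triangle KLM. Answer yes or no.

yes

Barycentric coordinates of N: (1/2, 7/72, 29/72).
The three coordinates are positive, positive, positive; a point is interior exactly when all three are positive.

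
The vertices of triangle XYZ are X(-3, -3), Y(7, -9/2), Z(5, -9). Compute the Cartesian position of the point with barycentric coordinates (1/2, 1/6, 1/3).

W = (1/2)·X + (1/6)·Y + (1/3)·Z.
x-coordinate: (1/2)·(-3) + (1/6)·7 + (1/3)·5 = 4/3.
y-coordinate: (1/2)·(-3) + (1/6)·(-9/2) + (1/3)·(-9) = -21/4.

(4/3, -21/4)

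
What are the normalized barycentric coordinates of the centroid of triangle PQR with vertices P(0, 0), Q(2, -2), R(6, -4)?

The centroid is the average of the vertices, so each weight is 1/3.

(1/3, 1/3, 1/3)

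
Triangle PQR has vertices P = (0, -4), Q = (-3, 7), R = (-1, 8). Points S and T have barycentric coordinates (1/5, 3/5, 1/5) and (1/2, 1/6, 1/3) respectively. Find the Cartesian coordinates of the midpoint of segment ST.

(-17/12, 41/12)

Barycentric coordinates of the midpoint are the average: (7/20, 23/60, 4/15).
Converting: (7/20)·P + (23/60)·Q + (4/15)·R = (-17/12, 41/12).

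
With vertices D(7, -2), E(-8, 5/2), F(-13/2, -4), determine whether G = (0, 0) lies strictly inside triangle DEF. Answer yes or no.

Barycentric coordinates of G: (193/363, 164/363, 2/121).
The three coordinates are positive, positive, positive; a point is interior exactly when all three are positive.

yes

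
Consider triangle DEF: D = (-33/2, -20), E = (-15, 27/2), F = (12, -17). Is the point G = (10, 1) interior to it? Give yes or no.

Barycentric coordinates of G: (-1700/3801, 692/1267, 3425/3801).
The three coordinates are negative, positive, positive; a point is interior exactly when all three are positive.

no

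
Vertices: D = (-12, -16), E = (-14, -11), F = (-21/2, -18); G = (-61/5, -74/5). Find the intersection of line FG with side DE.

(-40/3, -38/3)

Barycentric coordinates of G with respect to DEF: (1/5, 2/5, 2/5).
On side DE the F-coordinate is zero; dropping G's F-weight 2/5 and renormalizing the remaining 1/5 : 2/5 gives weights 1/3, 2/3 on D, E.
H = (1/3)·(-12, -16) + (2/3)·(-14, -11) = (-40/3, -38/3).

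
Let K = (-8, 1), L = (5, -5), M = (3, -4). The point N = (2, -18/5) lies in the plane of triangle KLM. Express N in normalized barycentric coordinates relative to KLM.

(1/5, 3/5, 1/5)

Signed area of the reference triangle: [KLM] = ½·((-8)·(-5−(-4)) + 5·(-4−1) + 3·(1−(-5))) = ½·(8 − 25 + 18) = 1/2.
[NLM] = ½·(2·(-5−(-4)) + 5·(-4−(-18/5)) + 3·(-18/5−(-5))) = ½·(-2 − 2 + 21/5) = 1/10, so the K-coordinate is (1/10)/(1/2) = 1/5.
[KNM] = ½·((-8)·(-18/5−(-4)) + 2·(-4−1) + 3·(1−(-18/5))) = ½·(-16/5 − 10 + 69/5) = 3/10, so the L-coordinate is 3/5.
[KLN] = ½·((-8)·(-5−(-18/5)) + 5·(-18/5−1) + 2·(1−(-5))) = ½·(56/5 − 23 + 12) = 1/10, so the M-coordinate is 1/5.
Check: 1/5 + 3/5 + 1/5 = 1.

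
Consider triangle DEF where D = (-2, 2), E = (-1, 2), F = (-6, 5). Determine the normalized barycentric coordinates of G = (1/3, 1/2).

(7/6, 1/3, -1/2)

Signed area of the reference triangle: [DEF] = ½·((-2)·(2−5) + (-1)·(5−2) + (-6)·(2−2)) = ½·(6 − 3 + 0) = 3/2.
[GEF] = ½·((1/3)·(2−5) + (-1)·(5−(1/2)) + (-6)·(1/2−2)) = ½·(-1 − 9/2 + 9) = 7/4, so the D-coordinate is (7/4)/(3/2) = 7/6.
[DGF] = ½·((-2)·(1/2−5) + (1/3)·(5−2) + (-6)·(2−(1/2))) = ½·(9 + 1 − 9) = 1/2, so the E-coordinate is 1/3.
[DEG] = ½·((-2)·(2−(1/2)) + (-1)·(1/2−2) + (1/3)·(2−2)) = ½·(-3 + 3/2 + 0) = -3/4, so the F-coordinate is -1/2.
Check: 7/6 + 1/3 − 1/2 = 1.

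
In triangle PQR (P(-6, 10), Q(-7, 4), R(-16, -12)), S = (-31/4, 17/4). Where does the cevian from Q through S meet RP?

(-17/2, 9/2)

Barycentric coordinates of S with respect to PQR: (3/8, 1/2, 1/8).
On side RP the Q-coordinate is zero; dropping S's Q-weight 1/2 and renormalizing the remaining 1/8 : 3/8 gives weights 1/4, 3/4 on R, P.
T = (1/4)·(-16, -12) + (3/4)·(-6, 10) = (-17/2, 9/2).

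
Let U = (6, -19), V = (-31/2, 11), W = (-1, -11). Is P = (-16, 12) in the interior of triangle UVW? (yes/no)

Barycentric coordinates of P: (7/76, 41/38, -13/76).
The three coordinates are positive, positive, negative; a point is interior exactly when all three are positive.

no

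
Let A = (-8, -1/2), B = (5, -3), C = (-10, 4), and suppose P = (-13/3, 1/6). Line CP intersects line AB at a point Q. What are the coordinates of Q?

Barycentric coordinates of P with respect to ABC: (1/3, 1/3, 1/3).
On side AB the C-coordinate is zero; dropping P's C-weight 1/3 and renormalizing the remaining 1/3 : 1/3 gives weights 1/2, 1/2 on A, B.
Q = (1/2)·(-8, -1/2) + (1/2)·(5, -3) = (-3/2, -7/4).

(-3/2, -7/4)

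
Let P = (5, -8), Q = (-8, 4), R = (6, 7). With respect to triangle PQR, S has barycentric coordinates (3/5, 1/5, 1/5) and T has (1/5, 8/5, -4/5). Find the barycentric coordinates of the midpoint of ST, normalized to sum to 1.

(2/5, 9/10, -3/10)

Since both coordinate triples sum to 1, the midpoint's barycentrics are the componentwise average.
(3/5+1/5)/2 = 2/5; similarly 9/10 and -3/10.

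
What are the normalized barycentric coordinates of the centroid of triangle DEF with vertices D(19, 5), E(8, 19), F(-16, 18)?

The centroid is the average of the vertices, so each weight is 1/3.

(1/3, 1/3, 1/3)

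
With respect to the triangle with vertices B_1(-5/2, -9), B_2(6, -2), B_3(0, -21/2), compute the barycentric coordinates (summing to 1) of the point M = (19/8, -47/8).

(1/4, 1/2, 1/4)

Signed area of the reference triangle: [B_1B_2B_3] = ½·((-5/2)·(-2−(-21/2)) + 6·(-21/2−(-9)) + 0·(-9−(-2))) = ½·(-85/4 − 9 + 0) = -121/8.
[MB_2B_3] = ½·((19/8)·(-2−(-21/2)) + 6·(-21/2−(-47/8)) + 0·(-47/8−(-2))) = ½·(323/16 − 111/4 + 0) = -121/32, so the B_1-coordinate is (-121/32)/(-121/8) = 1/4.
[B_1MB_3] = ½·((-5/2)·(-47/8−(-21/2)) + (19/8)·(-21/2−(-9)) + 0·(-9−(-47/8))) = ½·(-185/16 − 57/16 + 0) = -121/16, so the B_2-coordinate is 1/2.
[B_1B_2M] = ½·((-5/2)·(-2−(-47/8)) + 6·(-47/8−(-9)) + (19/8)·(-9−(-2))) = ½·(-155/16 + 75/4 − 133/8) = -121/32, so the B_3-coordinate is 1/4.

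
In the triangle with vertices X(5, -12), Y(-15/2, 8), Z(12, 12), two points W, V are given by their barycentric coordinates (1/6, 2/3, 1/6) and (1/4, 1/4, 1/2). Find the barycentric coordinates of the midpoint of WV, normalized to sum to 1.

(5/24, 11/24, 1/3)

Since both coordinate triples sum to 1, the midpoint's barycentrics are the componentwise average.
(1/6+1/4)/2 = 5/24; similarly 11/24 and 1/3.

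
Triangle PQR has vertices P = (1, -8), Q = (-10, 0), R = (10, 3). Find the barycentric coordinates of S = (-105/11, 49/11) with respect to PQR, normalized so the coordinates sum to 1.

Signed area of the reference triangle: [PQR] = ½·(1·(0−3) + (-10)·(3−(-8)) + 10·(-8−0)) = ½·(-3 − 110 − 80) = -193/2.
[SQR] = ½·((-105/11)·(0−3) + (-10)·(3−(49/11)) + 10·(49/11−0)) = ½·(315/11 + 160/11 + 490/11) = 965/22, so the P-coordinate is (965/22)/(-193/2) = -5/11.
[PSR] = ½·(1·(49/11−3) + (-105/11)·(3−(-8)) + 10·(-8−(49/11))) = ½·(16/11 − 105 − 1370/11) = -2509/22, so the Q-coordinate is 13/11.
[PQS] = ½·(1·(0−(49/11)) + (-10)·(49/11−(-8)) + (-105/11)·(-8−0)) = ½·(-49/11 − 1370/11 + 840/11) = -579/22, so the R-coordinate is 3/11.
Check: -5/11 + 13/11 + 3/11 = 1.

(-5/11, 13/11, 3/11)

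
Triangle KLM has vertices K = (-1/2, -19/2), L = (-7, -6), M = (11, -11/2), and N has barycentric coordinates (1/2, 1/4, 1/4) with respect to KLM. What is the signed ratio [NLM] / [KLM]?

1/2

The signed ratio [NLM]/[KLM] equals the barycentric coordinate of N at vertex K, which is 1/2.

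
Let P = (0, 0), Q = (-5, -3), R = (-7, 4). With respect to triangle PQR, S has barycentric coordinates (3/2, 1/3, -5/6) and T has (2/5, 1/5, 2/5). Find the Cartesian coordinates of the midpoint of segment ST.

Barycentric coordinates of the midpoint are the average: (19/20, 4/15, -13/60).
Converting: (19/20)·P + (4/15)·Q + (-13/60)·R = (11/60, -5/3).

(11/60, -5/3)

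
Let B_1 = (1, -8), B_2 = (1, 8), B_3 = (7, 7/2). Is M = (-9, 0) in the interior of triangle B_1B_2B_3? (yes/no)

no

Barycentric coordinates of M: (31/32, 163/96, -5/3).
The three coordinates are positive, positive, negative; a point is interior exactly when all three are positive.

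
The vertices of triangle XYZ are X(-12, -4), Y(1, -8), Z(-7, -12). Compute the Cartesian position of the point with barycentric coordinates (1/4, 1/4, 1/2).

(-25/4, -9)

W = (1/4)·X + (1/4)·Y + (1/2)·Z.
x-coordinate: (1/4)·(-12) + (1/4)·1 + (1/2)·(-7) = -25/4.
y-coordinate: (1/4)·(-4) + (1/4)·(-8) + (1/2)·(-12) = -9.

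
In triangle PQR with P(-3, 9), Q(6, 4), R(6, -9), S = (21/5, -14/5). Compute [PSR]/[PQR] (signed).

[PQR] = ½·((-3)·(4−(-9)) + 6·(-9−9) + 6·(9−4)) = ½·(-39 − 108 + 30) = -117/2.
[PSR] = ½·((-3)·(-14/5−(-9)) + (21/5)·(-9−9) + 6·(9−(-14/5))) = ½·(-93/5 − 378/5 + 354/5) = -117/10, so the ratio is (-117/10)/(-117/2) = 1/5.

1/5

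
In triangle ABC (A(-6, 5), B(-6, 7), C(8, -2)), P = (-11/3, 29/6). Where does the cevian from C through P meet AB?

Barycentric coordinates of P with respect to ABC: (1/3, 1/2, 1/6).
On side AB the C-coordinate is zero; dropping P's C-weight 1/6 and renormalizing the remaining 1/3 : 1/2 gives weights 2/5, 3/5 on A, B.
Q = (2/5)·(-6, 5) + (3/5)·(-6, 7) = (-6, 31/5).

(-6, 31/5)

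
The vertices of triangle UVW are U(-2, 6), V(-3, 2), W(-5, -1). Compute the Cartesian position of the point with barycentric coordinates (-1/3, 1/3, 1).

P = (-1/3)·U + (1/3)·V + 1·W.
x-coordinate: (-1/3)·(-2) + (1/3)·(-3) + 1·(-5) = -16/3.
y-coordinate: (-1/3)·6 + (1/3)·2 + 1·(-1) = -7/3.

(-16/3, -7/3)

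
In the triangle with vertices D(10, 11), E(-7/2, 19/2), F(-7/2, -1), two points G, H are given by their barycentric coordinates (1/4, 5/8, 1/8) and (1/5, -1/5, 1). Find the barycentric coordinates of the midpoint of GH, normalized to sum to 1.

Since both coordinate triples sum to 1, the midpoint's barycentrics are the componentwise average.
(1/4+1/5)/2 = 9/40; similarly 17/80 and 9/16.

(9/40, 17/80, 9/16)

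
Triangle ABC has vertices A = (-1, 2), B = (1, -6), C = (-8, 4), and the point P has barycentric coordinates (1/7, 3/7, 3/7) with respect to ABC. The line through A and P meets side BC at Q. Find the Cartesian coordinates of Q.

(-7/2, -1)

Line AP meets BC where the A-coordinate vanishes; zeroing P's A-weight and renormalizing leaves B, C-weights 3/7 : 3/7 → (1/2, 1/2).
So Q = (1/2)·B + (1/2)·C = (-7/2, -1).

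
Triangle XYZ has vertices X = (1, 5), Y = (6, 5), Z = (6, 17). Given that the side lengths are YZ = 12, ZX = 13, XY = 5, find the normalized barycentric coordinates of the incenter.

The incenter has barycentric coordinates proportional to the opposite side lengths: (12 : 13 : 5).
Normalizing by 12+13+5 = 30 gives (2/5, 13/30, 1/6).

(2/5, 13/30, 1/6)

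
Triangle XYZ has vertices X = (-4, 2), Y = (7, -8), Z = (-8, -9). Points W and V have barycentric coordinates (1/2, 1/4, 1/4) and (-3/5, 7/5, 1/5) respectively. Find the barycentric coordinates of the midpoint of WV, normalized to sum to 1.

(-1/20, 33/40, 9/40)

Since both coordinate triples sum to 1, the midpoint's barycentrics are the componentwise average.
(1/2+-3/5)/2 = -1/20; similarly 33/40 and 9/40.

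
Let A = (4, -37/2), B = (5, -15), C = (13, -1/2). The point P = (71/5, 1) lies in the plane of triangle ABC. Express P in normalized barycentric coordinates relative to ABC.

Signed area of the reference triangle: [ABC] = ½·(4·(-15−(-1/2)) + 5·(-1/2−(-37/2)) + 13·(-37/2−(-15))) = ½·(-58 + 90 − 91/2) = -27/4.
[PBC] = ½·((71/5)·(-15−(-1/2)) + 5·(-1/2−1) + 13·(1−(-15))) = ½·(-2059/10 − 15/2 + 208) = -27/10, so the A-coordinate is (-27/10)/(-27/4) = 2/5.
[APC] = ½·(4·(1−(-1/2)) + (71/5)·(-1/2−(-37/2)) + 13·(-37/2−1)) = ½·(6 + 1278/5 − 507/2) = 81/20, so the B-coordinate is -3/5.
[ABP] = ½·(4·(-15−1) + 5·(1−(-37/2)) + (71/5)·(-37/2−(-15))) = ½·(-64 + 195/2 − 497/10) = -81/10, so the C-coordinate is 6/5.
Check: 2/5 − 3/5 + 6/5 = 1.

(2/5, -3/5, 6/5)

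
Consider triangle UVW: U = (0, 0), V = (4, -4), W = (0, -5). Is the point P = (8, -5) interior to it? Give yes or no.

no

Barycentric coordinates of P: (-2/5, 2, -3/5).
The three coordinates are negative, positive, negative; a point is interior exactly when all three are positive.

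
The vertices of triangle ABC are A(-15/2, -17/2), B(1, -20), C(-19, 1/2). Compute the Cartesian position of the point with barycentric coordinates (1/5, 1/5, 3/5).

P = (1/5)·A + (1/5)·B + (3/5)·C.
x-coordinate: (1/5)·(-15/2) + (1/5)·1 + (3/5)·(-19) = -127/10.
y-coordinate: (1/5)·(-17/2) + (1/5)·(-20) + (3/5)·(1/2) = -27/5.

(-127/10, -27/5)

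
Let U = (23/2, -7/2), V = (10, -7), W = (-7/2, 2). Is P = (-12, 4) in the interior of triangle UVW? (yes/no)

Barycentric coordinates of P: (-22/27, 67/243, 374/243).
The three coordinates are negative, positive, positive; a point is interior exactly when all three are positive.

no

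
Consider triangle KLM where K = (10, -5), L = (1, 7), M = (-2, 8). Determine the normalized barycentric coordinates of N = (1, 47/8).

(1/8, 1/2, 3/8)

Signed area of the reference triangle: [KLM] = ½·(10·(7−8) + 1·(8−(-5)) + (-2)·(-5−7)) = ½·(-10 + 13 + 24) = 27/2.
[NLM] = ½·(1·(7−8) + 1·(8−(47/8)) + (-2)·(47/8−7)) = ½·(-1 + 17/8 + 9/4) = 27/16, so the K-coordinate is (27/16)/(27/2) = 1/8.
[KNM] = ½·(10·(47/8−8) + 1·(8−(-5)) + (-2)·(-5−(47/8))) = ½·(-85/4 + 13 + 87/4) = 27/4, so the L-coordinate is 1/2.
[KLN] = ½·(10·(7−(47/8)) + 1·(47/8−(-5)) + 1·(-5−7)) = ½·(45/4 + 87/8 − 12) = 81/16, so the M-coordinate is 3/8.
Check: 1/8 + 1/2 + 3/8 = 1.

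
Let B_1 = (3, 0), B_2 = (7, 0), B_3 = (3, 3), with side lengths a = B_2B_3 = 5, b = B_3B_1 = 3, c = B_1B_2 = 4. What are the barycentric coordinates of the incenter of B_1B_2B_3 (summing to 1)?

(5/12, 1/4, 1/3)

The incenter has barycentric coordinates proportional to the opposite side lengths: (5 : 3 : 4).
Normalizing by 5+3+4 = 12 gives (5/12, 1/4, 1/3).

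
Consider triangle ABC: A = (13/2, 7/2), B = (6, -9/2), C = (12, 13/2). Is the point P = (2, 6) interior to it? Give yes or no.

Barycentric coordinates of P: (214/85, -109/170, -149/170).
The three coordinates are positive, negative, negative; a point is interior exactly when all three are positive.

no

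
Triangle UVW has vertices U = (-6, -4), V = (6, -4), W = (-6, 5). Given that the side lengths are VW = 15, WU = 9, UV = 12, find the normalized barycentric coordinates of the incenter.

(5/12, 1/4, 1/3)

The incenter has barycentric coordinates proportional to the opposite side lengths: (15 : 9 : 12).
Normalizing by 15+9+12 = 36 gives (5/12, 1/4, 1/3).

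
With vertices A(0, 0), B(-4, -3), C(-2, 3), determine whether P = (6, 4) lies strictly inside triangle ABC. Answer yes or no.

no

Barycentric coordinates of P: (23/9, -13/9, -1/9).
The three coordinates are positive, negative, negative; a point is interior exactly when all three are positive.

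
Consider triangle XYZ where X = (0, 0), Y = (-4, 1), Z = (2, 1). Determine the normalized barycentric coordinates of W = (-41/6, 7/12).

Signed area of the reference triangle: [XYZ] = ½·(0·(1−1) + (-4)·(1−0) + 2·(0−1)) = ½·(0 − 4 − 2) = -3.
[WYZ] = ½·((-41/6)·(1−1) + (-4)·(1−(7/12)) + 2·(7/12−1)) = ½·(0 − 5/3 − 5/6) = -5/4, so the X-coordinate is (-5/4)/(-3) = 5/12.
[XWZ] = ½·(0·(7/12−1) + (-41/6)·(1−0) + 2·(0−(7/12))) = ½·(0 − 41/6 − 7/6) = -4, so the Y-coordinate is 4/3.
[XYW] = ½·(0·(1−(7/12)) + (-4)·(7/12−0) + (-41/6)·(0−1)) = ½·(0 − 7/3 + 41/6) = 9/4, so the Z-coordinate is -3/4.
Check: 5/12 + 4/3 − 3/4 = 1.

(5/12, 4/3, -3/4)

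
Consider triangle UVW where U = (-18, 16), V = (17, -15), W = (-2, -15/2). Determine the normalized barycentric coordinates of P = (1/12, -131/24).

(1/6, 1/4, 7/12)

Signed area of the reference triangle: [UVW] = ½·((-18)·(-15−(-15/2)) + 17·(-15/2−16) + (-2)·(16−(-15))) = ½·(135 − 799/2 − 62) = -653/4.
[PVW] = ½·((1/12)·(-15−(-15/2)) + 17·(-15/2−(-131/24)) + (-2)·(-131/24−(-15))) = ½·(-5/8 − 833/24 − 229/12) = -653/24, so the U-coordinate is (-653/24)/(-653/4) = 1/6.
[UPW] = ½·((-18)·(-131/24−(-15/2)) + (1/12)·(-15/2−16) + (-2)·(16−(-131/24))) = ½·(-147/4 − 47/24 − 515/12) = -653/16, so the V-coordinate is 1/4.
[UVP] = ½·((-18)·(-15−(-131/24)) + 17·(-131/24−16) + (1/12)·(16−(-15))) = ½·(687/4 − 8755/24 + 31/12) = -4571/48, so the W-coordinate is 7/12.
Check: 1/6 + 1/4 + 7/12 = 1.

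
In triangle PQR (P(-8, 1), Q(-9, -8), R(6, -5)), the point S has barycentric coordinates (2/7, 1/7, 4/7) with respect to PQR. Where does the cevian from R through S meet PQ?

Line RS meets PQ where the R-coordinate vanishes; zeroing S's R-weight and renormalizing leaves P, Q-weights 2/7 : 1/7 → (2/3, 1/3).
So T = (2/3)·P + (1/3)·Q = (-25/3, -2).

(-25/3, -2)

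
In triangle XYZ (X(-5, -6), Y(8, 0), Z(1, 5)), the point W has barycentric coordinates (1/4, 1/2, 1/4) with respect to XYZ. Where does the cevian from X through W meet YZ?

(17/3, 5/3)

Line XW meets YZ where the X-coordinate vanishes; zeroing W's X-weight and renormalizing leaves Y, Z-weights 1/2 : 1/4 → (2/3, 1/3).
So V = (2/3)·Y + (1/3)·Z = (17/3, 5/3).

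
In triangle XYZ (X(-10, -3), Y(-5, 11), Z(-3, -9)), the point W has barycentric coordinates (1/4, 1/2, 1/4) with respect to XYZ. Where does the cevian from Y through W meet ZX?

(-13/2, -6)

Line YW meets ZX where the Y-coordinate vanishes; zeroing W's Y-weight and renormalizing leaves Z, X-weights 1/4 : 1/4 → (1/2, 1/2).
So V = (1/2)·Z + (1/2)·X = (-13/2, -6).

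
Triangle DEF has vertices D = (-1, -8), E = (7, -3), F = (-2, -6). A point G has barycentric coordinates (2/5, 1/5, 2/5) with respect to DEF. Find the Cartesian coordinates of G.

(1/5, -31/5)

G = (2/5)·D + (1/5)·E + (2/5)·F.
x-coordinate: (2/5)·(-1) + (1/5)·7 + (2/5)·(-2) = 1/5.
y-coordinate: (2/5)·(-8) + (1/5)·(-3) + (2/5)·(-6) = -31/5.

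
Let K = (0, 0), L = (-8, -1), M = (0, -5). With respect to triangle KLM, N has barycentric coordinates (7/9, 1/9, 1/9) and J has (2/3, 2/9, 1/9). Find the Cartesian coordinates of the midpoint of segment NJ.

(-4/3, -13/18)

Barycentric coordinates of the midpoint are the average: (13/18, 1/6, 1/9).
Converting: (13/18)·K + (1/6)·L + (1/9)·M = (-4/3, -13/18).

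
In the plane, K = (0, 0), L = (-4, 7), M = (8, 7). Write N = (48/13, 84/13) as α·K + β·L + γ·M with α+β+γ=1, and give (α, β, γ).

(1/13, 4/13, 8/13)

Signed area of the reference triangle: [KLM] = ½·(0·(7−7) + (-4)·(7−0) + 8·(0−7)) = ½·(0 − 28 − 56) = -42.
[NLM] = ½·((48/13)·(7−7) + (-4)·(7−(84/13)) + 8·(84/13−7)) = ½·(0 − 28/13 − 56/13) = -42/13, so the K-coordinate is (-42/13)/(-42) = 1/13.
[KNM] = ½·(0·(84/13−7) + (48/13)·(7−0) + 8·(0−(84/13))) = ½·(0 + 336/13 − 672/13) = -168/13, so the L-coordinate is 4/13.
[KLN] = ½·(0·(7−(84/13)) + (-4)·(84/13−0) + (48/13)·(0−7)) = ½·(0 − 336/13 − 336/13) = -336/13, so the M-coordinate is 8/13.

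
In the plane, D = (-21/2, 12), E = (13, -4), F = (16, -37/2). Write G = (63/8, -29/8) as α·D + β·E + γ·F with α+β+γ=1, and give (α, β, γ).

Signed area of the reference triangle: [DEF] = ½·((-21/2)·(-4−(-37/2)) + 13·(-37/2−12) + 16·(12−(-4))) = ½·(-609/4 − 793/2 + 256) = -1171/8.
[GEF] = ½·((63/8)·(-4−(-37/2)) + 13·(-37/2−(-29/8)) + 16·(-29/8−(-4))) = ½·(1827/16 − 1547/8 + 6) = -1171/32, so the D-coordinate is (-1171/32)/(-1171/8) = 1/4.
[DGF] = ½·((-21/2)·(-29/8−(-37/2)) + (63/8)·(-37/2−12) + 16·(12−(-29/8))) = ½·(-2499/16 − 3843/16 + 250) = -1171/16, so the E-coordinate is 1/2.
[DEG] = ½·((-21/2)·(-4−(-29/8)) + 13·(-29/8−12) + (63/8)·(12−(-4))) = ½·(63/16 − 1625/8 + 126) = -1171/32, so the F-coordinate is 1/4.

(1/4, 1/2, 1/4)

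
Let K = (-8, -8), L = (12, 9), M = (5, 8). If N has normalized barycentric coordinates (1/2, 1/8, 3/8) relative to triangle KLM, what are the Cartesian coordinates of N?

(-5/8, 1/8)

N = (1/2)·K + (1/8)·L + (3/8)·M.
x-coordinate: (1/2)·(-8) + (1/8)·12 + (3/8)·5 = -5/8.
y-coordinate: (1/2)·(-8) + (1/8)·9 + (3/8)·8 = 1/8.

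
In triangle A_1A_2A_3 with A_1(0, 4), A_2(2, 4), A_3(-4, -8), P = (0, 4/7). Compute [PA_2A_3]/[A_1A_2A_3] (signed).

1/7

[A_1A_2A_3] = ½·(0·(4−(-8)) + 2·(-8−4) + (-4)·(4−4)) = ½·(0 − 24 + 0) = -12.
[PA_2A_3] = ½·(0·(4−(-8)) + 2·(-8−(4/7)) + (-4)·(4/7−4)) = ½·(0 − 120/7 + 96/7) = -12/7, so the ratio is (-12/7)/(-12) = 1/7.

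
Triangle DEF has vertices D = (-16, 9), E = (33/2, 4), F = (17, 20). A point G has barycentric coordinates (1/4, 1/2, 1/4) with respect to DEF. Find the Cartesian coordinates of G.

(17/2, 37/4)

G = (1/4)·D + (1/2)·E + (1/4)·F.
x-coordinate: (1/4)·(-16) + (1/2)·(33/2) + (1/4)·17 = 17/2.
y-coordinate: (1/4)·9 + (1/2)·4 + (1/4)·20 = 37/4.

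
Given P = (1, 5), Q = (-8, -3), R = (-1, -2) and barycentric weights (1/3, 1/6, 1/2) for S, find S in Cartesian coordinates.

(-3/2, 1/6)

S = (1/3)·P + (1/6)·Q + (1/2)·R.
x-coordinate: (1/3)·1 + (1/6)·(-8) + (1/2)·(-1) = -3/2.
y-coordinate: (1/3)·5 + (1/6)·(-3) + (1/2)·(-2) = 1/6.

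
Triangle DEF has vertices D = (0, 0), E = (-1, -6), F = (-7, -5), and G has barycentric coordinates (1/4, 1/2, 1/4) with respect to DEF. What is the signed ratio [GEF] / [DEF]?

The signed ratio [GEF]/[DEF] equals the barycentric coordinate of G at vertex D, which is 1/4.

1/4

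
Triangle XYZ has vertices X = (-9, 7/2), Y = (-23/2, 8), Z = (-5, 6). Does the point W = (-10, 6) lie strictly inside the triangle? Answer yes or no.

yes

Barycentric coordinates of W: (40/97, 50/97, 7/97).
The three coordinates are positive, positive, positive; a point is interior exactly when all three are positive.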